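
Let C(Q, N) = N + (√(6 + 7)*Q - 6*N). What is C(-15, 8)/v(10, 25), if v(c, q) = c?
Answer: -4 - 3*√13/2 ≈ -9.4083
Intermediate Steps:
C(Q, N) = -5*N + Q*√13 (C(Q, N) = N + (√13*Q - 6*N) = N + (Q*√13 - 6*N) = N + (-6*N + Q*√13) = -5*N + Q*√13)
C(-15, 8)/v(10, 25) = (-5*8 - 15*√13)/10 = (-40 - 15*√13)*(⅒) = -4 - 3*√13/2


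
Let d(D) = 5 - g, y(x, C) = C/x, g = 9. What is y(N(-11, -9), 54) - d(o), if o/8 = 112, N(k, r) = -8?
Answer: -11/4 ≈ -2.7500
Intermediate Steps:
o = 896 (o = 8*112 = 896)
d(D) = -4 (d(D) = 5 - 1*9 = 5 - 9 = -4)
y(N(-11, -9), 54) - d(o) = 54/(-8) - 1*(-4) = 54*(-⅛) + 4 = -27/4 + 4 = -11/4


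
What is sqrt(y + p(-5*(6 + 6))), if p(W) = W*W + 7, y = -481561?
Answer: 3*I*sqrt(53106) ≈ 691.34*I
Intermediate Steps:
p(W) = 7 + W**2 (p(W) = W**2 + 7 = 7 + W**2)
sqrt(y + p(-5*(6 + 6))) = sqrt(-481561 + (7 + (-5*(6 + 6))**2)) = sqrt(-481561 + (7 + (-5*12)**2)) = sqrt(-481561 + (7 + (-60)**2)) = sqrt(-481561 + (7 + 3600)) = sqrt(-481561 + 3607) = sqrt(-477954) = 3*I*sqrt(53106)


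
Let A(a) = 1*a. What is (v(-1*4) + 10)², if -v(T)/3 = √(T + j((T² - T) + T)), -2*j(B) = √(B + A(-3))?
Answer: (20 - 3*I*√2*√(8 + √13))²/4 ≈ 47.775 - 144.53*I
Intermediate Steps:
A(a) = a
j(B) = -√(-3 + B)/2 (j(B) = -√(B - 3)/2 = -√(-3 + B)/2)
v(T) = -3*√(T - √(-3 + T²)/2) (v(T) = -3*√(T - √(-3 + ((T² - T) + T))/2) = -3*√(T - √(-3 + T²)/2))
(v(-1*4) + 10)² = (-3*√(-2*√(-3 + (-1*4)²) + 4*(-1*4))/2 + 10)² = (-3*√(-2*√(-3 + (-4)²) + 4*(-4))/2 + 10)² = (-3*√(-2*√(-3 + 16) - 16)/2 + 10)² = (-3*√(-2*√13 - 16)/2 + 10)² = (-3*√(-16 - 2*√13)/2 + 10)² = (10 - 3*√(-16 - 2*√13)/2)²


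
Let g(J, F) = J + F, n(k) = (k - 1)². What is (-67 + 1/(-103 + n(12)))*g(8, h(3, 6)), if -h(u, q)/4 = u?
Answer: 2410/9 ≈ 267.78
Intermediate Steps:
h(u, q) = -4*u
n(k) = (-1 + k)²
g(J, F) = F + J
(-67 + 1/(-103 + n(12)))*g(8, h(3, 6)) = (-67 + 1/(-103 + (-1 + 12)²))*(-4*3 + 8) = (-67 + 1/(-103 + 11²))*(-12 + 8) = (-67 + 1/(-103 + 121))*(-4) = (-67 + 1/18)*(-4) = -1205/18*(-4) = 2410/9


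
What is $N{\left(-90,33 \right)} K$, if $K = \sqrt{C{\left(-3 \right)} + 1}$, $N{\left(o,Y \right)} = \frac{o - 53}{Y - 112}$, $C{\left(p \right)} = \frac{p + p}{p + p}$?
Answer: $\frac{143 \sqrt{2}}{79} \approx 2.5599$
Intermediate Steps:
$C{\left(p \right)} = 1$ ($C{\left(p \right)} = \frac{2 p}{2 p} = 2 p \frac{1}{2 p} = 1$)
$N{\left(o,Y \right)} = \frac{-53 + o}{-112 + Y}$
$K = \sqrt{2}$ ($K = \sqrt{1 + 1} = \sqrt{2} \approx 1.4142$)
$N{\left(-90,33 \right)} K = \frac{-53 - 90}{-112 + 33} \sqrt{2} = \frac{1}{-79} \left(-143\right) \sqrt{2} = \left(- \frac{1}{79}\right) \left(-143\right) \sqrt{2} = \frac{143 \sqrt{2}}{79}$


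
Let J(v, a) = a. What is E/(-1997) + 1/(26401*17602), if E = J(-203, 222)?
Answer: -103165707247/928026672794 ≈ -0.11117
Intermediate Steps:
E = 222
E/(-1997) + 1/(26401*17602) = 222/(-1997) + 1/(26401*17602) = 222*(-1/1997) + (1/26401)*(1/17602) = -222/1997 + 1/464710402 = -103165707247/928026672794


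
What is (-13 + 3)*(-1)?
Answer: 10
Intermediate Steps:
(-13 + 3)*(-1) = -10*(-1) = 10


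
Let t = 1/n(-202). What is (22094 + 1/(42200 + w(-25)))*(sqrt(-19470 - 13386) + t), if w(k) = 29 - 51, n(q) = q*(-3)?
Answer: 310626911/8519956 + 34479587121*I*sqrt(6)/21089 ≈ 36.459 + 4.0048e+6*I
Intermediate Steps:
n(q) = -3*q
w(k) = -22
t = 1/606 (t = 1/(-3*(-202)) = 1/606 ≈ 0.0016502)
(22094 + 1/(42200 + w(-25)))*(sqrt(-19470 - 13386) + t) = (22094 + 1/(42200 - 22))*(sqrt(-19470 - 13386) + 1/606) = (22094 + 1/42178)*(sqrt(-32856) + 1/606) = (22094 + 1/42178)*(74*I*sqrt(6) + 1/606) = 931880733*(1/606 + 74*I*sqrt(6))/42178 = 310626911/8519956 + 34479587121*I*sqrt(6)/21089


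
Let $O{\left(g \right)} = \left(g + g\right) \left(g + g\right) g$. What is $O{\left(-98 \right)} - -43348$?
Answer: $-3721420$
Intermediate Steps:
$O{\left(g \right)} = 4 g^{3}$ ($O{\left(g \right)} = 2 g 2 g g = 4 g^{2} g = 4 g^{3}$)
$O{\left(-98 \right)} - -43348 = 4 \left(-98\right)^{3} - -43348 = 4 \left(-941192\right) + 43348 = -3764768 + 43348 = -3721420$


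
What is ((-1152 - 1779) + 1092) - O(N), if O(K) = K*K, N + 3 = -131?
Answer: -19795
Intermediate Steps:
N = -134 (N = -3 - 131 = -134)
O(K) = K²
((-1152 - 1779) + 1092) - O(N) = ((-1152 - 1779) + 1092) - 1*(-134)² = (-2931 + 1092) - 1*17956 = -1839 - 17956 = -19795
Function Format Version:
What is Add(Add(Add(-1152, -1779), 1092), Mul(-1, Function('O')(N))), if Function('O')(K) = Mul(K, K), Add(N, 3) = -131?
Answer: -19795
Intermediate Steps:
N = -134 (N = Add(-3, -131) = -134)
Function('O')(K) = Pow(K, 2)
Add(Add(Add(-1152, -1779), 1092), Mul(-1, Function('O')(N))) = Add(Add(Add(-1152, -1779), 1092), Mul(-1, Pow(-134, 2))) = Add(Add(-2931, 1092), Mul(-1, 17956)) = Add(-1839, -17956) = -19795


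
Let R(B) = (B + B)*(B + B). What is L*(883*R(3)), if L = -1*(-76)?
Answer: 2415888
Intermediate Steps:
L = 76
R(B) = 4*B² (R(B) = (2*B)*(2*B) = 4*B²)
L*(883*R(3)) = 76*(883*(4*3²)) = 76*(883*(4*9)) = 76*(883*36) = 76*31788 = 2415888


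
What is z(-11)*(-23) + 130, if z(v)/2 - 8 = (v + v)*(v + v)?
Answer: -22502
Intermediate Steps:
z(v) = 16 + 8*v**2 (z(v) = 16 + 2*((v + v)*(v + v)) = 16 + 2*((2*v)*(2*v)) = 16 + 2*(4*v**2) = 16 + 8*v**2)
z(-11)*(-23) + 130 = (16 + 8*(-11)**2)*(-23) + 130 = (16 + 8*121)*(-23) + 130 = (16 + 968)*(-23) + 130 = 984*(-23) + 130 = -22632 + 130 = -22502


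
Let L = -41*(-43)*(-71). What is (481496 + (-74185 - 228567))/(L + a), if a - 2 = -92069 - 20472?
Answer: -22343/29714 ≈ -0.75194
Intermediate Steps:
a = -112539 (a = 2 + (-92069 - 20472) = 2 - 112541 = -112539)
L = -125173 (L = 1763*(-71) = -125173)
(481496 + (-74185 - 228567))/(L + a) = (481496 + (-74185 - 228567))/(-125173 - 112539) = (481496 - 302752)/(-237712) = 178744*(-1/237712) = -22343/29714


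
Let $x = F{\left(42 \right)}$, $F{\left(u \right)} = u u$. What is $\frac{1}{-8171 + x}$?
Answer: $- \frac{1}{6407} \approx -0.00015608$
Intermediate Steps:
$F{\left(u \right)} = u^{2}$
$x = 1764$ ($x = 42^{2} = 1764$)
$\frac{1}{-8171 + x} = \frac{1}{-8171 + 1764} = \frac{1}{-6407} = - \frac{1}{6407}$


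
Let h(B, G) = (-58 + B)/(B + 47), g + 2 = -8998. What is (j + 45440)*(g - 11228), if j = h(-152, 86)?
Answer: -919200776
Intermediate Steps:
g = -9000 (g = -2 - 8998 = -9000)
h(B, G) = (-58 + B)/(47 + B)
j = 2 (j = (-58 - 152)/(47 - 152) = -210/(-105) = -1/105*(-210) = 2)
(j + 45440)*(g - 11228) = (2 + 45440)*(-9000 - 11228) = 45442*(-20228) = -919200776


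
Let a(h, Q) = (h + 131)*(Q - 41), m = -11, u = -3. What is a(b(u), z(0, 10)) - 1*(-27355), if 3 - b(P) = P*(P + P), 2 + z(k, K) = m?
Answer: 21091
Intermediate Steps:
z(k, K) = -13 (z(k, K) = -2 - 11 = -13)
b(P) = 3 - 2*P² (b(P) = 3 - P*(P + P) = 3 - P*2*P = 3 - 2*P²)
a(h, Q) = (-41 + Q)*(131 + h) (a(h, Q) = (131 + h)*(-41 + Q) = (-41 + Q)*(131 + h))
a(b(u), z(0, 10)) - 1*(-27355) = (-5371 - 41*(3 - 2*(-3)²) + 131*(-13) - 13*(3 - 2*(-3)²)) - 1*(-27355) = (-5371 - 41*(3 - 2*9) - 1703 - 13*(3 - 2*9)) + 27355 = (-5371 - 41*(3 - 18) - 1703 - 13*(3 - 18)) + 27355 = (-5371 - 41*(-15) - 1703 - 13*(-15)) + 27355 = (-5371 + 615 - 1703 + 195) + 27355 = -6264 + 27355 = 21091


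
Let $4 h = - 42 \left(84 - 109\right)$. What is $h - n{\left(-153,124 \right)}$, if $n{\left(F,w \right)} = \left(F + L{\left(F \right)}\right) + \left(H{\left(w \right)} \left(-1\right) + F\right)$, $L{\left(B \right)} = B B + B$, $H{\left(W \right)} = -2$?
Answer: $- \frac{45379}{2} \approx -22690.0$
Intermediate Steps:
$L{\left(B \right)} = B + B^{2}$ ($L{\left(B \right)} = B^{2} + B = B + B^{2}$)
$n{\left(F,w \right)} = 2 + 2 F + F \left(1 + F\right)$ ($n{\left(F,w \right)} = \left(F + F \left(1 + F\right)\right) + \left(\left(-2\right) \left(-1\right) + F\right) = \left(F + F \left(1 + F\right)\right) + \left(2 + F\right) = 2 + 2 F + F \left(1 + F\right)$)
$h = \frac{525}{2}$ ($h = \frac{\left(-42\right) \left(84 - 109\right)}{4} = \frac{\left(-42\right) \left(-25\right)}{4} = \frac{1}{4} \cdot 1050 = \frac{525}{2} \approx 262.5$)
$h - n{\left(-153,124 \right)} = \frac{525}{2} - \left(2 + \left(-153\right)^{2} + 3 \left(-153\right)\right) = \frac{525}{2} - \left(2 + 23409 - 459\right) = \frac{525}{2} - 22952 = - \frac{45379}{2}$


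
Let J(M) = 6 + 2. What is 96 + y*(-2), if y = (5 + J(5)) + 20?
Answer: 30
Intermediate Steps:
J(M) = 8
y = 33 (y = (5 + 8) + 20 = 13 + 20 = 33)
96 + y*(-2) = 96 + 33*(-2) = 96 - 66 = 30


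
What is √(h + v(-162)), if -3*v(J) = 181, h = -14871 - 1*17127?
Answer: 5*I*√11541/3 ≈ 179.05*I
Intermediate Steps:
h = -31998 (h = -14871 - 17127 = -31998)
v(J) = -181/3 (v(J) = -⅓*181 = -181/3)
√(h + v(-162)) = √(-31998 - 181/3) = √(-96175/3) = 5*I*√11541/3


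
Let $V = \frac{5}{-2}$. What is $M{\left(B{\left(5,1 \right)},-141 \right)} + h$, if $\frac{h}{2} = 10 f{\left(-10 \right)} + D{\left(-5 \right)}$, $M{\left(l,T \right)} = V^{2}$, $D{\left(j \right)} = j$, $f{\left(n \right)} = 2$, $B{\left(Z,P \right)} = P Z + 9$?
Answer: $\frac{145}{4} \approx 36.25$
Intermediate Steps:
$V = - \frac{5}{2}$ ($V = 5 \left(- \frac{1}{2}\right) = - \frac{5}{2} \approx -2.5$)
$B{\left(Z,P \right)} = 9 + P Z$
$M{\left(l,T \right)} = \frac{25}{4}$ ($M{\left(l,T \right)} = \left(- \frac{5}{2}\right)^{2} = \frac{25}{4}$)
$h = 30$ ($h = 2 \left(10 \cdot 2 - 5\right) = 2 \left(20 - 5\right) = 2 \cdot 15 = 30$)
$M{\left(B{\left(5,1 \right)},-141 \right)} + h = \frac{25}{4} + 30 = \frac{145}{4}$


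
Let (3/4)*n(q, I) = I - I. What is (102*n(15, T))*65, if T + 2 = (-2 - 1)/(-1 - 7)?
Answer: 0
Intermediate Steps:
T = -13/8 (T = -2 + (-2 - 1)/(-1 - 7) = -2 - 3/(-8) = -2 - 3*(-⅛) = -2 + 3/8 = -13/8 ≈ -1.6250)
n(q, I) = 0 (n(q, I) = 4*(I - I)/3 = (4/3)*0 = 0)
(102*n(15, T))*65 = (102*0)*65 = 0*65 = 0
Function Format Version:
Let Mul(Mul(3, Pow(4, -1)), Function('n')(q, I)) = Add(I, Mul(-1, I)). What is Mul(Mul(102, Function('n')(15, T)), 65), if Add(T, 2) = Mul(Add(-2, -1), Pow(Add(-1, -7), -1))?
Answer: 0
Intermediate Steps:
T = Rational(-13, 8) (T = Add(-2, Mul(Add(-2, -1), Pow(Add(-1, -7), -1))) = Add(-2, Mul(-3, Pow(-8, -1))) = Add(-2, Mul(-3, Rational(-1, 8))) = Add(-2, Rational(3, 8)) = Rational(-13, 8) ≈ -1.6250)
Function('n')(q, I) = 0 (Function('n')(q, I) = Mul(Rational(4, 3), Add(I, Mul(-1, I))) = Mul(Rational(4, 3), 0) = 0)
Mul(Mul(102, Function('n')(15, T)), 65) = Mul(Mul(102, 0), 65) = Mul(0, 65) = 0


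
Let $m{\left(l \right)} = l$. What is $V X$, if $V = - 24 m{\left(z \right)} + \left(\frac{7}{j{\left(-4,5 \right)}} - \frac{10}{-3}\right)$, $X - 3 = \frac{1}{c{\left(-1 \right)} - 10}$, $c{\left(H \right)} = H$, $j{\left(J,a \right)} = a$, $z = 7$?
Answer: $- \frac{78368}{165} \approx -474.96$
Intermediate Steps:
$X = \frac{32}{11}$ ($X = 3 + \frac{1}{-1 - 10} = 3 + \frac{1}{-11} = 3 - \frac{1}{11} = \frac{32}{11} \approx 2.9091$)
$V = - \frac{2449}{15}$ ($V = \left(-24\right) 7 + \left(\frac{7}{5} - \frac{10}{-3}\right) = -168 + \left(7 \cdot \frac{1}{5} - - \frac{10}{3}\right) = -168 + \left(\frac{7}{5} + \frac{10}{3}\right) = -168 + \frac{71}{15} = - \frac{2449}{15} \approx -163.27$)
$V X = \left(- \frac{2449}{15}\right) \frac{32}{11} = - \frac{78368}{165}$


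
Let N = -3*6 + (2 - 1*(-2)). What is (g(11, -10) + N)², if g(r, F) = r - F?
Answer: 49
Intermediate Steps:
N = -14 (N = -18 + (2 + 2) = -18 + 4 = -14)
(g(11, -10) + N)² = ((11 - 1*(-10)) - 14)² = ((11 + 10) - 14)² = (21 - 14)² = 7² = 49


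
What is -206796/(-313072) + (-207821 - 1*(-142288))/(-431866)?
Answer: 13728088589/16900644044 ≈ 0.81228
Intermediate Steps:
-206796/(-313072) + (-207821 - 1*(-142288))/(-431866) = -206796*(-1/313072) + (-207821 + 142288)*(-1/431866) = 51699/78268 - 65533*(-1/431866) = 51699/78268 + 65533/431866 = 13728088589/16900644044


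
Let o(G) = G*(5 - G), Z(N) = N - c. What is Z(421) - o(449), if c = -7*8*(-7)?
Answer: 199385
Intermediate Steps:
c = 392 (c = -56*(-7) = 392)
Z(N) = -392 + N (Z(N) = N - 1*392 = N - 392 = -392 + N)
Z(421) - o(449) = (-392 + 421) - 449*(5 - 1*449) = 29 - 449*(5 - 449) = 29 - 449*(-444) = 29 - 1*(-199356) = 29 + 199356 = 199385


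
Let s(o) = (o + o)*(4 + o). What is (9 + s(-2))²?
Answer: 1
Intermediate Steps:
s(o) = 2*o*(4 + o) (s(o) = (2*o)*(4 + o) = 2*o*(4 + o))
(9 + s(-2))² = (9 + 2*(-2)*(4 - 2))² = (9 + 2*(-2)*2)² = (9 - 8)² = 1² = 1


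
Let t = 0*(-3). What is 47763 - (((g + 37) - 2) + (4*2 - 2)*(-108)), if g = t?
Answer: 48376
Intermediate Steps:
t = 0
g = 0
47763 - (((g + 37) - 2) + (4*2 - 2)*(-108)) = 47763 - (((0 + 37) - 2) + (4*2 - 2)*(-108)) = 47763 - ((37 - 2) + (8 - 2)*(-108)) = 47763 - (35 + 6*(-108)) = 47763 - (35 - 648) = 47763 - 1*(-613) = 47763 + 613 = 48376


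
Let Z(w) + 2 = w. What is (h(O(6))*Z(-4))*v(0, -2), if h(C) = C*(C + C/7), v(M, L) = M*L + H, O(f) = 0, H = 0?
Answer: 0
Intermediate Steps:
Z(w) = -2 + w
v(M, L) = L*M (v(M, L) = M*L + 0 = L*M + 0 = L*M)
h(C) = 8*C²/7 (h(C) = C*(C + C*(⅐)) = C*(C + C/7) = C*(8*C/7) = 8*C²/7)
(h(O(6))*Z(-4))*v(0, -2) = (((8/7)*0²)*(-2 - 4))*(-2*0) = (((8/7)*0)*(-6))*0 = (0*(-6))*0 = 0*0 = 0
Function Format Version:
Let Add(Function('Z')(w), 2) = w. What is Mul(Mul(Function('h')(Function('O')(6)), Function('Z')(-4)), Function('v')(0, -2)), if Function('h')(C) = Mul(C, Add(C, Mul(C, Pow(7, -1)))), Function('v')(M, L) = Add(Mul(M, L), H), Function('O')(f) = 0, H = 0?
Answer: 0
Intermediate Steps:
Function('Z')(w) = Add(-2, w)
Function('v')(M, L) = Mul(L, M) (Function('v')(M, L) = Add(Mul(M, L), 0) = Add(Mul(L, M), 0) = Mul(L, M))
Function('h')(C) = Mul(Rational(8, 7), Pow(C, 2)) (Function('h')(C) = Mul(C, Add(C, Mul(C, Rational(1, 7)))) = Mul(C, Add(C, Mul(Rational(1, 7), C))) = Mul(C, Mul(Rational(8, 7), C)) = Mul(Rational(8, 7), Pow(C, 2)))
Mul(Mul(Function('h')(Function('O')(6)), Function('Z')(-4)), Function('v')(0, -2)) = Mul(Mul(Mul(Rational(8, 7), Pow(0, 2)), Add(-2, -4)), Mul(-2, 0)) = Mul(Mul(Mul(Rational(8, 7), 0), -6), 0) = Mul(Mul(0, -6), 0) = Mul(0, 0) = 0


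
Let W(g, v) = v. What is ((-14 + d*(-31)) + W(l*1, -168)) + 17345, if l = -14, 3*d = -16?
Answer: 51985/3 ≈ 17328.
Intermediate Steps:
d = -16/3 (d = (1/3)*(-16) = -16/3 ≈ -5.3333)
((-14 + d*(-31)) + W(l*1, -168)) + 17345 = ((-14 - 16/3*(-31)) - 168) + 17345 = ((-14 + 496/3) - 168) + 17345 = (454/3 - 168) + 17345 = -50/3 + 17345 = 51985/3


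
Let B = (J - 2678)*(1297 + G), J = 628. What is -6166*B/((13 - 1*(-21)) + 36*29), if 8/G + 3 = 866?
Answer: 7074263977850/465157 ≈ 1.5208e+7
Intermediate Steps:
G = 8/863 (G = 8/(-3 + 866) = 8/863 ≈ 0.0092700)
B = -2294603950/863 (B = (628 - 2678)*(1297 + 8/863) = -2050*1119319/863 = -2294603950/863 ≈ -2.6589e+6)
-6166*B/((13 - 1*(-21)) + 36*29) = -6166*(-2294603950/(863*((13 - 1*(-21)) + 36*29))) = -6166*(-2294603950/(863*((13 + 21) + 1044))) = -6166*(-2294603950/(863*(34 + 1044))) = -6166/(1078*(-863/2294603950)) = -6166/(-465157/1147301975) = -6166*(-1147301975/465157) = 7074263977850/465157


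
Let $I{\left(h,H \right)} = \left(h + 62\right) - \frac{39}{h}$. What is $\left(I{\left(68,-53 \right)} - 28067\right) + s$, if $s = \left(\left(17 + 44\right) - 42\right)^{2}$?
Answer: $- \frac{1875207}{68} \approx -27577.0$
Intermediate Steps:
$I{\left(h,H \right)} = 62 + h - \frac{39}{h}$ ($I{\left(h,H \right)} = \left(62 + h\right) - \frac{39}{h} = 62 + h - \frac{39}{h}$)
$s = 361$ ($s = \left(61 - 42\right)^{2} = 19^{2} = 361$)
$\left(I{\left(68,-53 \right)} - 28067\right) + s = \left(\left(62 + 68 - \frac{39}{68}\right) - 28067\right) + 361 = \left(\frac{8801}{68} - 28067\right) + 361 = - \frac{1899755}{68} + 361 = - \frac{1875207}{68}$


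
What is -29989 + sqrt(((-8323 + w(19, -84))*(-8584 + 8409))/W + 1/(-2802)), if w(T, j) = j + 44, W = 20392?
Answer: -29989 + sqrt(14644484461440042)/14284596 ≈ -29981.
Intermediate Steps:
w(T, j) = 44 + j
-29989 + sqrt(((-8323 + w(19, -84))*(-8584 + 8409))/W + 1/(-2802)) = -29989 + sqrt(((-8323 + (44 - 84))*(-8584 + 8409))/20392 + 1/(-2802)) = -29989 + sqrt(((-8323 - 40)*(-175))*(1/20392) - 1/2802) = -29989 + sqrt(-8363*(-175)*(1/20392) - 1/2802) = -29989 + sqrt(1463525*(1/20392) - 1/2802) = -29989 + sqrt(1463525/20392 - 1/2802) = -29989 + sqrt(2050388329/28569192) = -29989 + sqrt(14644484461440042)/14284596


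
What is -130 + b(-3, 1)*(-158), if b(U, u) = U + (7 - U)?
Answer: -1236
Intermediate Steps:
b(U, u) = 7
-130 + b(-3, 1)*(-158) = -130 + 7*(-158) = -130 - 1106 = -1236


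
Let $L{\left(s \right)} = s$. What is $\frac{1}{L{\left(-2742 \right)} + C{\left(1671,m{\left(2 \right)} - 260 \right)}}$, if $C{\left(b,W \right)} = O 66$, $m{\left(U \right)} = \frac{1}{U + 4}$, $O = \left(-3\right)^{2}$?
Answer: $- \frac{1}{2148} \approx -0.00046555$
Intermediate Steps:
$O = 9$
$m{\left(U \right)} = \frac{1}{4 + U}$
$C{\left(b,W \right)} = 594$ ($C{\left(b,W \right)} = 9 \cdot 66 = 594$)
$\frac{1}{L{\left(-2742 \right)} + C{\left(1671,m{\left(2 \right)} - 260 \right)}} = \frac{1}{-2742 + 594} = \frac{1}{-2148} = - \frac{1}{2148}$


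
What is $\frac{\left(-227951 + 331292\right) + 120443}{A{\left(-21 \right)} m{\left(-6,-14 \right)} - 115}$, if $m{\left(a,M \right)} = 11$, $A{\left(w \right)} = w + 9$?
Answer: $- \frac{223784}{247} \approx -906.01$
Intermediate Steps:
$A{\left(w \right)} = 9 + w$
$\frac{\left(-227951 + 331292\right) + 120443}{A{\left(-21 \right)} m{\left(-6,-14 \right)} - 115} = \frac{\left(-227951 + 331292\right) + 120443}{\left(9 - 21\right) 11 - 115} = \frac{103341 + 120443}{\left(-12\right) 11 - 115} = \frac{223784}{-132 - 115} = \frac{223784}{-247} = 223784 \left(- \frac{1}{247}\right) = - \frac{223784}{247}$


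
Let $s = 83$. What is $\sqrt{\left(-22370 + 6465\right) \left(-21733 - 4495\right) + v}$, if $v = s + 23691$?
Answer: $3 \sqrt{46353346} \approx 20425.0$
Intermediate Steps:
$v = 23774$ ($v = 83 + 23691 = 23774$)
$\sqrt{\left(-22370 + 6465\right) \left(-21733 - 4495\right) + v} = \sqrt{\left(-22370 + 6465\right) \left(-21733 - 4495\right) + 23774} = \sqrt{\left(-15905\right) \left(-26228\right) + 23774} = \sqrt{417156340 + 23774} = \sqrt{417180114} = 3 \sqrt{46353346}$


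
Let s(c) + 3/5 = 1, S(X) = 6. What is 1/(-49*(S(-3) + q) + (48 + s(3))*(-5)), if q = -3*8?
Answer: 1/640 ≈ 0.0015625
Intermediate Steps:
s(c) = ⅖ (s(c) = -⅗ + 1 = ⅖)
q = -24
1/(-49*(S(-3) + q) + (48 + s(3))*(-5)) = 1/(-49*(6 - 24) + (48 + ⅖)*(-5)) = 1/(-49*(-18) + (242/5)*(-5)) = 1/(882 - 242) = 1/640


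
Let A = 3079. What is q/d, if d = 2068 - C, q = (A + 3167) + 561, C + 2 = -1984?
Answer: 6807/4054 ≈ 1.6791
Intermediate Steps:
C = -1986 (C = -2 - 1984 = -1986)
q = 6807 (q = (3079 + 3167) + 561 = 6246 + 561 = 6807)
d = 4054 (d = 2068 - 1*(-1986) = 2068 + 1986 = 4054)
q/d = 6807/4054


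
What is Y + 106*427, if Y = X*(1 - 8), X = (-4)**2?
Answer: 45150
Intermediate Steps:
X = 16
Y = -112 (Y = 16*(1 - 8) = 16*(-7) = -112)
Y + 106*427 = -112 + 106*427 = -112 + 45262 = 45150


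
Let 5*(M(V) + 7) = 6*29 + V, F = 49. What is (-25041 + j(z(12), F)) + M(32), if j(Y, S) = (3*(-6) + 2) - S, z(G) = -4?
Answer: -125359/5 ≈ -25072.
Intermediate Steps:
j(Y, S) = -16 - S (j(Y, S) = (-18 + 2) - S = -16 - S)
M(V) = 139/5 + V/5 (M(V) = -7 + (6*29 + V)/5 = -7 + (174 + V)/5 = -7 + (174/5 + V/5) = 139/5 + V/5)
(-25041 + j(z(12), F)) + M(32) = (-25041 + (-16 - 1*49)) + (139/5 + (⅕)*32) = (-25041 + (-16 - 49)) + (139/5 + 32/5) = (-25041 - 65) + 171/5 = -25106 + 171/5 = -125359/5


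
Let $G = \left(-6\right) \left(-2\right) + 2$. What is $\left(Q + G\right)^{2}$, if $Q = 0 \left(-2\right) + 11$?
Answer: $625$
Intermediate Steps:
$G = 14$ ($G = 12 + 2 = 14$)
$Q = 11$ ($Q = 0 + 11 = 11$)
$\left(Q + G\right)^{2} = \left(11 + 14\right)^{2} = 25^{2} = 625$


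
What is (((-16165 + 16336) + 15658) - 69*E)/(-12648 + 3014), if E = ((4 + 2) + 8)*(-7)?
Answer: -22591/9634 ≈ -2.3449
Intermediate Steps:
E = -98 (E = (6 + 8)*(-7) = 14*(-7) = -98)
(((-16165 + 16336) + 15658) - 69*E)/(-12648 + 3014) = (((-16165 + 16336) + 15658) - 69*(-98))/(-12648 + 3014) = ((171 + 15658) + 6762)/(-9634) = (15829 + 6762)*(-1/9634) = 22591*(-1/9634) = -22591/9634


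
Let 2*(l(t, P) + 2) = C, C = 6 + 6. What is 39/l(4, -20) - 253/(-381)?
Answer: 15871/1524 ≈ 10.414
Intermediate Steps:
C = 12
l(t, P) = 4 (l(t, P) = -2 + (½)*12 = -2 + 6 = 4)
39/l(4, -20) - 253/(-381) = 39/4 - 253/(-381) = 39*(¼) - 253*(-1/381) = 39/4 + 253/381 = 15871/1524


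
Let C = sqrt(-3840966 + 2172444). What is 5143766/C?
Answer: -2571883*I*sqrt(1668522)/834261 ≈ -3982.1*I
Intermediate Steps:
C = I*sqrt(1668522) (C = sqrt(-1668522) = I*sqrt(1668522) ≈ 1291.7*I)
5143766/C = 5143766/((I*sqrt(1668522))) = 5143766*(-I*sqrt(1668522)/1668522) = -2571883*I*sqrt(1668522)/834261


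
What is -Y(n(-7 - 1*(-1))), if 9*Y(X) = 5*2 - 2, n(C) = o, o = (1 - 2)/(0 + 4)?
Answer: -8/9 ≈ -0.88889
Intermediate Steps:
o = -¼ (o = -1/4 = -1*¼ = -¼ ≈ -0.25000)
n(C) = -¼
Y(X) = 8/9 (Y(X) = (5*2 - 2)/9 = (10 - 2)/9 = (⅑)*8 = 8/9)
-Y(n(-7 - 1*(-1))) = -1*8/9 = -8/9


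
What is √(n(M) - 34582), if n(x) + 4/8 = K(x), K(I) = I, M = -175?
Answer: I*√139030/2 ≈ 186.43*I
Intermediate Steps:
n(x) = -½ + x
√(n(M) - 34582) = √((-½ - 175) - 34582) = √(-351/2 - 34582) = √(-69515/2) = I*√139030/2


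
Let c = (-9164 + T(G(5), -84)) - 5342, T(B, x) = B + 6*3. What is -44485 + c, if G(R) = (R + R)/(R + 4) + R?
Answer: -530702/9 ≈ -58967.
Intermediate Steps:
G(R) = R + 2*R/(4 + R) (G(R) = (2*R)/(4 + R) + R = 2*R/(4 + R) + R = R + 2*R/(4 + R))
T(B, x) = 18 + B (T(B, x) = B + 18 = 18 + B)
c = -130337/9 (c = (-9164 + (18 + 5*(6 + 5)/(4 + 5))) - 5342 = (-9164 + (18 + 5*11/9)) - 5342 = (-9164 + (18 + 5*(⅑)*11)) - 5342 = (-9164 + (18 + 55/9)) - 5342 = (-9164 + 217/9) - 5342 = -82259/9 - 5342 = -130337/9 ≈ -14482.)
-44485 + c = -44485 - 130337/9 = -530702/9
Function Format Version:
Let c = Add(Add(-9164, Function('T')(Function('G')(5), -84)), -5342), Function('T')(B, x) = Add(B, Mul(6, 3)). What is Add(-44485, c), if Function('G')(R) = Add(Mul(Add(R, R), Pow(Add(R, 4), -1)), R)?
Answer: Rational(-530702, 9) ≈ -58967.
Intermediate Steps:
Function('G')(R) = Add(R, Mul(2, R, Pow(Add(4, R), -1))) (Function('G')(R) = Add(Mul(Mul(2, R), Pow(Add(4, R), -1)), R) = Add(Mul(2, R, Pow(Add(4, R), -1)), R) = Add(R, Mul(2, R, Pow(Add(4, R), -1))))
Function('T')(B, x) = Add(18, B) (Function('T')(B, x) = Add(B, 18) = Add(18, B))
c = Rational(-130337, 9) (c = Add(Add(-9164, Add(18, Mul(5, Pow(Add(4, 5), -1), Add(6, 5)))), -5342) = Add(Add(-9164, Add(18, Mul(5, Pow(9, -1), 11))), -5342) = Add(Add(-9164, Add(18, Mul(5, Rational(1, 9), 11))), -5342) = Add(Add(-9164, Add(18, Rational(55, 9))), -5342) = Add(Add(-9164, Rational(217, 9)), -5342) = Add(Rational(-82259, 9), -5342) = Rational(-130337, 9) ≈ -14482.)
Add(-44485, c) = Add(-44485, Rational(-130337, 9)) = Rational(-530702, 9)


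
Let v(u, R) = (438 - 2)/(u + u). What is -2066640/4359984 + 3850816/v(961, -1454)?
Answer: 168069847361309/9900797 ≈ 1.6975e+7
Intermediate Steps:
v(u, R) = 218/u (v(u, R) = 436/((2*u)) = 436*(1/(2*u)) = 218/u)
-2066640/4359984 + 3850816/v(961, -1454) = -2066640/4359984 + 3850816/((218/961)) = -2066640*1/4359984 + 3850816/((218*(1/961))) = -43055/90833 + 3850816/(218/961) = -43055/90833 + 3850816*(961/218) = -43055/90833 + 1850317088/109 = 168069847361309/9900797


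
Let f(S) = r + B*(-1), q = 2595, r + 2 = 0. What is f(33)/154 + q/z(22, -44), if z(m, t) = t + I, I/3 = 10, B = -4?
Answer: -28543/154 ≈ -185.34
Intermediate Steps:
r = -2 (r = -2 + 0 = -2)
I = 30 (I = 3*10 = 30)
f(S) = 2 (f(S) = -2 - 4*(-1) = -2 + 4 = 2)
z(m, t) = 30 + t (z(m, t) = t + 30 = 30 + t)
f(33)/154 + q/z(22, -44) = 2/154 + 2595/(30 - 44) = 2*(1/154) + 2595/(-14) = 1/77 + 2595*(-1/14) = 1/77 - 2595/14 = -28543/154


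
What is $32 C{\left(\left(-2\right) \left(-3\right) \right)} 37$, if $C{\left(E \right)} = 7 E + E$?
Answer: $56832$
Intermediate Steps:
$C{\left(E \right)} = 8 E$
$32 C{\left(\left(-2\right) \left(-3\right) \right)} 37 = 32 \cdot 8 \left(\left(-2\right) \left(-3\right)\right) 37 = 32 \cdot 8 \cdot 6 \cdot 37 = 32 \cdot 48 \cdot 37 = 1536 \cdot 37 = 56832$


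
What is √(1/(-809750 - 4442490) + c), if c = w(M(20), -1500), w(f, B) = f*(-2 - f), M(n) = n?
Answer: I*√758615688312265/1313060 ≈ 20.976*I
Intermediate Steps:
c = -440 (c = -1*20*(2 + 20) = -1*20*22 = -440)
√(1/(-809750 - 4442490) + c) = √(1/(-809750 - 4442490) - 440) = √(1/(-5252240) - 440) = √(-1/5252240 - 440) = √(-2310985601/5252240) = I*√758615688312265/1313060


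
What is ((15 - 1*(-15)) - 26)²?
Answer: 16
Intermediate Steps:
((15 - 1*(-15)) - 26)² = ((15 + 15) - 26)² = (30 - 26)² = 4² = 16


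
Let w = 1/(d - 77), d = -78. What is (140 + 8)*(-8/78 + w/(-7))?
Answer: -636548/42315 ≈ -15.043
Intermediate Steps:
w = -1/155 (w = 1/(-78 - 77) = 1/(-155) = -1/155 ≈ -0.0064516)
(140 + 8)*(-8/78 + w/(-7)) = (140 + 8)*(-8/78 - 1/155/(-7)) = 148*(-8*1/78 - 1/155*(-⅐)) = 148*(-4/39 + 1/1085) = 148*(-4301/42315) = -636548/42315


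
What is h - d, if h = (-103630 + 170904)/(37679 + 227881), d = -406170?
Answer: 53931286237/132780 ≈ 4.0617e+5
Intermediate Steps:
h = 33637/132780 (h = 67274/265560 = 67274*(1/265560) = 33637/132780 ≈ 0.25333)
h - d = 33637/132780 - 1*(-406170) = 33637/132780 + 406170 = 53931286237/132780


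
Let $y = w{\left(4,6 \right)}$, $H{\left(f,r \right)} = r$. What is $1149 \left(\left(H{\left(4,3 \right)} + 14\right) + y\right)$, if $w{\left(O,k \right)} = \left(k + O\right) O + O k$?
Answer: $93069$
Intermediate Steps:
$w{\left(O,k \right)} = O k + O \left(O + k\right)$ ($w{\left(O,k \right)} = \left(O + k\right) O + O k = O \left(O + k\right) + O k = O k + O \left(O + k\right)$)
$y = 64$ ($y = 4 \left(4 + 2 \cdot 6\right) = 4 \left(4 + 12\right) = 4 \cdot 16 = 64$)
$1149 \left(\left(H{\left(4,3 \right)} + 14\right) + y\right) = 1149 \left(\left(3 + 14\right) + 64\right) = 1149 \left(17 + 64\right) = 1149 \cdot 81 = 93069$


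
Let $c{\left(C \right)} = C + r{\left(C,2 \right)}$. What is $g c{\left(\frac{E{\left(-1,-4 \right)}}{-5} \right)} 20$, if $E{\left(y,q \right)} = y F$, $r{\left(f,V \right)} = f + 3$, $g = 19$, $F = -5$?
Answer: $380$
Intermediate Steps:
$r{\left(f,V \right)} = 3 + f$
$E{\left(y,q \right)} = - 5 y$ ($E{\left(y,q \right)} = y \left(-5\right) = - 5 y$)
$c{\left(C \right)} = 3 + 2 C$ ($c{\left(C \right)} = C + \left(3 + C\right) = 3 + 2 C$)
$g c{\left(\frac{E{\left(-1,-4 \right)}}{-5} \right)} 20 = 19 \left(3 + 2 \frac{\left(-5\right) \left(-1\right)}{-5}\right) 20 = 19 \left(3 + 2 \cdot 5 \left(- \frac{1}{5}\right)\right) 20 = 19 \left(3 + 2 \left(-1\right)\right) 20 = 19 \left(3 - 2\right) 20 = 19 \cdot 1 \cdot 20 = 19 \cdot 20 = 380$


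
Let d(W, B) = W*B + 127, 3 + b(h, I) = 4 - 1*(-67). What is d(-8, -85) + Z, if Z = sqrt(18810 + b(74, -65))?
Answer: 807 + sqrt(18878) ≈ 944.40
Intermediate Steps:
b(h, I) = 68 (b(h, I) = -3 + (4 - 1*(-67)) = -3 + (4 + 67) = -3 + 71 = 68)
d(W, B) = 127 + B*W (d(W, B) = B*W + 127 = 127 + B*W)
Z = sqrt(18878) (Z = sqrt(18810 + 68) = sqrt(18878) ≈ 137.40)
d(-8, -85) + Z = (127 - 85*(-8)) + sqrt(18878) = (127 + 680) + sqrt(18878) = 807 + sqrt(18878)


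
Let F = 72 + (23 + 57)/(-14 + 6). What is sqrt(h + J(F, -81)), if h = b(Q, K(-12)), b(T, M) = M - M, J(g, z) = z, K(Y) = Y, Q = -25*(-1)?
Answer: 9*I ≈ 9.0*I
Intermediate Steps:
Q = 25
F = 62 (F = 72 + 80/(-8) = 72 + 80*(-1/8) = 72 - 10 = 62)
b(T, M) = 0
h = 0
sqrt(h + J(F, -81)) = sqrt(0 - 81) = sqrt(-81) = 9*I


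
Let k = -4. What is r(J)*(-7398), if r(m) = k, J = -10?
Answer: 29592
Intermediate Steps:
r(m) = -4
r(J)*(-7398) = -4*(-7398) = 29592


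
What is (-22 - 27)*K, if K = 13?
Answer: -637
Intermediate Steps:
(-22 - 27)*K = (-22 - 27)*13 = -49*13 = -637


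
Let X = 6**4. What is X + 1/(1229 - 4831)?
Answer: 4668191/3602 ≈ 1296.0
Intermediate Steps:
X = 1296
X + 1/(1229 - 4831) = 1296 + 1/(1229 - 4831) = 1296 + 1/(-3602) = 1296 - 1/3602 = 4668191/3602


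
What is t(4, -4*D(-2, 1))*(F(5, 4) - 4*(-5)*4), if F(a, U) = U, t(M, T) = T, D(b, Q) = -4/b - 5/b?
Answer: -1512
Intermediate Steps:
D(b, Q) = -9/b
t(4, -4*D(-2, 1))*(F(5, 4) - 4*(-5)*4) = (-(-36)/(-2))*(4 - 4*(-5)*4) = (-(-36)*(-1)/2)*(4 + 20*4) = (-4*9/2)*(4 + 80) = -18*84 = -1512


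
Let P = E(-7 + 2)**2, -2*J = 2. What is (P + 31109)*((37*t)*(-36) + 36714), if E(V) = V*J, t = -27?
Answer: 2262756852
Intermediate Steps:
J = -1 (J = -1/2*2 = -1)
E(V) = -V (E(V) = V*(-1) = -V)
P = 25 (P = (-(-7 + 2))**2 = (-1*(-5))**2 = 5**2 = 25)
(P + 31109)*((37*t)*(-36) + 36714) = (25 + 31109)*((37*(-27))*(-36) + 36714) = 31134*(-999*(-36) + 36714) = 31134*(35964 + 36714) = 31134*72678 = 2262756852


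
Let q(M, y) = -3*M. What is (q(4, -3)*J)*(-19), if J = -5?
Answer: -1140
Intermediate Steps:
(q(4, -3)*J)*(-19) = (-3*4*(-5))*(-19) = -12*(-5)*(-19) = 60*(-19) = -1140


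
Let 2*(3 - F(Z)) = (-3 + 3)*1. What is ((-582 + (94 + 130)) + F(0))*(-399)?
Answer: 141645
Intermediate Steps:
F(Z) = 3 (F(Z) = 3 - (-3 + 3)/2 = 3 - 0 = 3 - ½*0 = 3 + 0 = 3)
((-582 + (94 + 130)) + F(0))*(-399) = ((-582 + (94 + 130)) + 3)*(-399) = ((-582 + 224) + 3)*(-399) = (-358 + 3)*(-399) = -355*(-399) = 141645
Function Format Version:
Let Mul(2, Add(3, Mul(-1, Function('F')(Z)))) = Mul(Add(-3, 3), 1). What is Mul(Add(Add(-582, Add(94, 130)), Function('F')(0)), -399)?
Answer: 141645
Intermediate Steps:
Function('F')(Z) = 3 (Function('F')(Z) = Add(3, Mul(Rational(-1, 2), Mul(Add(-3, 3), 1))) = Add(3, Mul(Rational(-1, 2), Mul(0, 1))) = Add(3, Mul(Rational(-1, 2), 0)) = Add(3, 0) = 3)
Mul(Add(Add(-582, Add(94, 130)), Function('F')(0)), -399) = Mul(Add(Add(-582, Add(94, 130)), 3), -399) = Mul(Add(Add(-582, 224), 3), -399) = Mul(Add(-358, 3), -399) = Mul(-355, -399) = 141645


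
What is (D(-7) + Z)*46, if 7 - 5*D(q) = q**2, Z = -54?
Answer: -14352/5 ≈ -2870.4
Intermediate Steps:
D(q) = 7/5 - q**2/5
(D(-7) + Z)*46 = ((7/5 - 1/5*(-7)**2) - 54)*46 = ((7/5 - 1/5*49) - 54)*46 = ((7/5 - 49/5) - 54)*46 = (-42/5 - 54)*46 = -312/5*46 = -14352/5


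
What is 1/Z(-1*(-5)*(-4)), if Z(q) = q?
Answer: -1/20 ≈ -0.050000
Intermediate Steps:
1/Z(-1*(-5)*(-4)) = 1/(-1*(-5)*(-4)) = 1/(5*(-4)) = 1/(-20) = -1/20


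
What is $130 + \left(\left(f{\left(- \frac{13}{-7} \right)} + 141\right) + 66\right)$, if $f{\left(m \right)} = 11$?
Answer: $348$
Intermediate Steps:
$130 + \left(\left(f{\left(- \frac{13}{-7} \right)} + 141\right) + 66\right) = 130 + \left(\left(11 + 141\right) + 66\right) = 130 + \left(152 + 66\right) = 130 + 218 = 348$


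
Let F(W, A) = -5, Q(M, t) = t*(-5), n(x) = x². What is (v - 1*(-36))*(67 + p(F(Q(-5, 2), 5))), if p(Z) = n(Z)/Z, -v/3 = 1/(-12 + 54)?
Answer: 15593/7 ≈ 2227.6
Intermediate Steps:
v = -1/14 (v = -3/(-12 + 54) = -3/42 = -3*1/42 = -1/14 ≈ -0.071429)
Q(M, t) = -5*t
p(Z) = Z (p(Z) = Z²/Z = Z)
(v - 1*(-36))*(67 + p(F(Q(-5, 2), 5))) = (-1/14 - 1*(-36))*(67 - 5) = (-1/14 + 36)*62 = (503/14)*62 = 15593/7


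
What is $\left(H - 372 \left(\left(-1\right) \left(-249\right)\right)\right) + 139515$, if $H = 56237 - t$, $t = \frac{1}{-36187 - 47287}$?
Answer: $\frac{8608172777}{83474} \approx 1.0312 \cdot 10^{5}$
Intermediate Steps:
$t = - \frac{1}{83474}$ ($t = \frac{1}{-83474} = - \frac{1}{83474} \approx -1.198 \cdot 10^{-5}$)
$H = \frac{4694327339}{83474}$ ($H = 56237 - - \frac{1}{83474} = 56237 + \frac{1}{83474} = \frac{4694327339}{83474} \approx 56237.0$)
$\left(H - 372 \left(\left(-1\right) \left(-249\right)\right)\right) + 139515 = \left(\frac{4694327339}{83474} - 372 \left(\left(-1\right) \left(-249\right)\right)\right) + 139515 = \left(\frac{4694327339}{83474} - 92628\right) + 139515 = - \frac{3037702333}{83474} + 139515 = \frac{8608172777}{83474}$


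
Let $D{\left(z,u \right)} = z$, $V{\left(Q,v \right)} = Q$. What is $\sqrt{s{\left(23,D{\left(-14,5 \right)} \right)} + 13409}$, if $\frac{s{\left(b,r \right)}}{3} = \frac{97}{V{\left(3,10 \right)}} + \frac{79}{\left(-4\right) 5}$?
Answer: $\frac{3 \sqrt{149935}}{10} \approx 116.16$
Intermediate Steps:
$s{\left(b,r \right)} = \frac{1703}{20}$ ($s{\left(b,r \right)} = 3 \left(\frac{97}{3} + \frac{79}{\left(-4\right) 5}\right) = 3 \left(97 \cdot \frac{1}{3} + \frac{79}{-20}\right) = 3 \left(\frac{97}{3} + 79 \left(- \frac{1}{20}\right)\right) = 3 \left(\frac{97}{3} - \frac{79}{20}\right) = 3 \cdot \frac{1703}{60} = \frac{1703}{20}$)
$\sqrt{s{\left(23,D{\left(-14,5 \right)} \right)} + 13409} = \sqrt{\frac{1703}{20} + 13409} = \sqrt{\frac{269883}{20}} = \frac{3 \sqrt{149935}}{10}$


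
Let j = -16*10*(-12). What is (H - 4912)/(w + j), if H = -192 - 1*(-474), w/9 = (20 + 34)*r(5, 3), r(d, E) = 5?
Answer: -463/435 ≈ -1.0644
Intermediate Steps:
j = 1920 (j = -160*(-12) = 1920)
w = 2430 (w = 9*((20 + 34)*5) = 9*(54*5) = 9*270 = 2430)
H = 282 (H = -192 + 474 = 282)
(H - 4912)/(w + j) = (282 - 4912)/(2430 + 1920) = -4630/4350 = -4630*1/4350 = -463/435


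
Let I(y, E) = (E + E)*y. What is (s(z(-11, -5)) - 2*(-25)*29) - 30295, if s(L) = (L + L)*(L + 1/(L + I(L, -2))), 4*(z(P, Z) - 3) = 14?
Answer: -172567/6 ≈ -28761.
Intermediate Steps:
I(y, E) = 2*E*y (I(y, E) = (2*E)*y = 2*E*y)
z(P, Z) = 13/2 (z(P, Z) = 3 + (¼)*14 = 3 + 7/2 = 13/2)
s(L) = 2*L*(L - 1/(3*L)) (s(L) = (L + L)*(L + 1/(L + 2*(-2)*L)) = (2*L)*(L + 1/(L - 4*L)) = (2*L)*(L + 1/(-3*L)) = (2*L)*(L - 1/(3*L)) = 2*L*(L - 1/(3*L)))
(s(z(-11, -5)) - 2*(-25)*29) - 30295 = ((-⅔ + 2*(13/2)²) - 2*(-25)*29) - 30295 = ((-⅔ + 2*(169/4)) + 50*29) - 30295 = ((-⅔ + 169/2) + 1450) - 30295 = (503/6 + 1450) - 30295 = 9203/6 - 30295 = -172567/6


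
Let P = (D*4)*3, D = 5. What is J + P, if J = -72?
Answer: -12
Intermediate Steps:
P = 60 (P = (5*4)*3 = 20*3 = 60)
J + P = -72 + 60 = -12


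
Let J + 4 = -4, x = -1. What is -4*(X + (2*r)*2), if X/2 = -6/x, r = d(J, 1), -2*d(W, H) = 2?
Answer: -32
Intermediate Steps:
J = -8 (J = -4 - 4 = -8)
d(W, H) = -1 (d(W, H) = -½*2 = -1)
r = -1
X = 12 (X = 2*(-6/(-1)) = 2*(-6*(-1)) = 2*6 = 12)
-4*(X + (2*r)*2) = -4*(12 + (2*(-1))*2) = -4*(12 - 2*2) = -4*(12 - 4) = -4*8 = -32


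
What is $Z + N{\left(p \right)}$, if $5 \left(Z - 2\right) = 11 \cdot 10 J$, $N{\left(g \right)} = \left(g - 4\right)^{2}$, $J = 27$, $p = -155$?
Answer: $25877$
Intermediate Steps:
$N{\left(g \right)} = \left(-4 + g\right)^{2}$
$Z = 596$ ($Z = 2 + \frac{11 \cdot 10 \cdot 27}{5} = 2 + \frac{110 \cdot 27}{5} = 2 + \frac{1}{5} \cdot 2970 = 2 + 594 = 596$)
$Z + N{\left(p \right)} = 596 + \left(-4 - 155\right)^{2} = 596 + \left(-159\right)^{2} = 596 + 25281 = 25877$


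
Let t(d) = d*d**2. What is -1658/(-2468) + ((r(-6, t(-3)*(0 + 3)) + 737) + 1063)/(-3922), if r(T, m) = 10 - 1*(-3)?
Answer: 6852/32701 ≈ 0.20953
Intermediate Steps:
t(d) = d**3
r(T, m) = 13 (r(T, m) = 10 + 3 = 13)
-1658/(-2468) + ((r(-6, t(-3)*(0 + 3)) + 737) + 1063)/(-3922) = -1658/(-2468) + ((13 + 737) + 1063)/(-3922) = -1658*(-1/2468) + (750 + 1063)*(-1/3922) = 829/1234 + 1813*(-1/3922) = 829/1234 - 49/106 = 6852/32701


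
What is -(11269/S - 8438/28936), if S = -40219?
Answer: 332723853/581888492 ≈ 0.57180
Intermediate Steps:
-(11269/S - 8438/28936) = -(11269/(-40219) - 8438/28936) = -(11269*(-1/40219) - 8438*1/28936) = -(-11269/40219 - 4219/14468) = -1*(-332723853/581888492) = 332723853/581888492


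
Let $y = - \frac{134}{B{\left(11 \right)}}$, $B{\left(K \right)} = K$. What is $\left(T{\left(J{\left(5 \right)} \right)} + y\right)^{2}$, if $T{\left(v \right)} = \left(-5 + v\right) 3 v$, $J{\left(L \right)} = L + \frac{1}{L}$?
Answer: $\frac{6210064}{75625} \approx 82.117$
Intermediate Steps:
$y = - \frac{134}{11} \approx -12.182$
$T{\left(v \right)} = v \left(-15 + 3 v\right)$ ($T{\left(v \right)} = \left(-15 + 3 v\right) v = v \left(-15 + 3 v\right)$)
$\left(T{\left(J{\left(5 \right)} \right)} + y\right)^{2} = \left(3 \left(5 + \frac{1}{5}\right) \left(-5 + \left(5 + \frac{1}{5}\right)\right) - \frac{134}{11}\right)^{2} = \left(3 \cdot \frac{26}{5} \left(-5 + \frac{26}{5}\right) - \frac{134}{11}\right)^{2} = \left(3 \cdot \frac{26}{5} \cdot \frac{1}{5} - \frac{134}{11}\right)^{2} = \left(\frac{78}{25} - \frac{134}{11}\right)^{2} = \left(- \frac{2492}{275}\right)^{2} = \frac{6210064}{75625}$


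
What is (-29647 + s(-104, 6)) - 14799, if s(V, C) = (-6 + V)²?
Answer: -32346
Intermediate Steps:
(-29647 + s(-104, 6)) - 14799 = (-29647 + (-6 - 104)²) - 14799 = (-29647 + (-110)²) - 14799 = (-29647 + 12100) - 14799 = -17547 - 14799 = -32346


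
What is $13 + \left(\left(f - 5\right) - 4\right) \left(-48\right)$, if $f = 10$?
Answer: $-35$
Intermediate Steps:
$13 + \left(\left(f - 5\right) - 4\right) \left(-48\right) = 13 + \left(\left(10 - 5\right) - 4\right) \left(-48\right) = 13 + \left(5 - 4\right) \left(-48\right) = 13 + 1 \left(-48\right) = 13 - 48 = -35$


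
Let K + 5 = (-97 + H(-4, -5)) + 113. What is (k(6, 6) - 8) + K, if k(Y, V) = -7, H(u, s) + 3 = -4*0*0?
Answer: -7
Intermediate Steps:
H(u, s) = -3 (H(u, s) = -3 - 4*0*0 = -3 + 0*0 = -3 + 0 = -3)
K = 8 (K = -5 + ((-97 - 3) + 113) = -5 + (-100 + 113) = -5 + 13 = 8)
(k(6, 6) - 8) + K = (-7 - 8) + 8 = -15 + 8 = -7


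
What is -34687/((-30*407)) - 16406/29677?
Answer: 829088839/362356170 ≈ 2.2880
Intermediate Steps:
-34687/((-30*407)) - 16406/29677 = -34687/(-12210) - 16406*1/29677 = -34687*(-1/12210) - 16406/29677 = 34687/12210 - 16406/29677 = 829088839/362356170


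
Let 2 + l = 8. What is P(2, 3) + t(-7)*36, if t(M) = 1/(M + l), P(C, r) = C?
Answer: -34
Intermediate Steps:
l = 6 (l = -2 + 8 = 6)
t(M) = 1/(6 + M) (t(M) = 1/(M + 6) = 1/(6 + M))
P(2, 3) + t(-7)*36 = 2 + 36/(6 - 7) = 2 + 36/(-1) = 2 - 1*36 = 2 - 36 = -34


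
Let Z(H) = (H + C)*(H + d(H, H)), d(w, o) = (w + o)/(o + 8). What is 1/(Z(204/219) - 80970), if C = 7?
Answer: -868627/70324873476 ≈ -1.2352e-5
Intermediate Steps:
d(w, o) = (o + w)/(8 + o)
Z(H) = (7 + H)*(H + 2*H/(8 + H)) (Z(H) = (H + 7)*(H + (H + H)/(8 + H)) = (7 + H)*(H + (2*H)/(8 + H)) = (7 + H)*(H + 2*H/(8 + H)))
1/(Z(204/219) - 80970) = 1/((204/219)*(70 + (204/219)**2 + 17*(204/219))/(8 + 204/219) - 80970) = 1/((204*(1/219))*(70 + (204*(1/219))**2 + 17*(204*(1/219)))/(8 + 204*(1/219)) - 80970) = 1/(68*(70 + (68/73)**2 + 17*(68/73))/(73*(8 + 68/73)) - 80970) = 1/(68*(70 + 4624/5329 + 1156/73)/(73*(652/73)) - 80970) = 1/((68/73)*(73/652)*(462042/5329) - 80970) = 1/(7854714/868627 - 80970) = 1/(-70324873476/868627) = -868627/70324873476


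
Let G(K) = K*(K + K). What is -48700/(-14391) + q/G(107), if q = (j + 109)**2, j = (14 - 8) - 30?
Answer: 1219107575/329525118 ≈ 3.6996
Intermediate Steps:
G(K) = 2*K**2 (G(K) = K*(2*K) = 2*K**2)
j = -24 (j = 6 - 30 = -24)
q = 7225 (q = (-24 + 109)**2 = 85**2 = 7225)
-48700/(-14391) + q/G(107) = -48700/(-14391) + 7225/((2*107**2)) = -48700*(-1/14391) + 7225/((2*11449)) = 48700/14391 + 7225/22898 = 1219107575/329525118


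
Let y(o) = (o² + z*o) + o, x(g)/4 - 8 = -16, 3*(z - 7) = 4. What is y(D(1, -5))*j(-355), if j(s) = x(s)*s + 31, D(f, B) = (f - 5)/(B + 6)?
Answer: -243008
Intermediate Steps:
z = 25/3 (z = 7 + (⅓)*4 = 7 + 4/3 = 25/3 ≈ 8.3333)
x(g) = -32 (x(g) = 32 + 4*(-16) = 32 - 64 = -32)
D(f, B) = (-5 + f)/(6 + B)
j(s) = 31 - 32*s (j(s) = -32*s + 31 = 31 - 32*s)
y(o) = o² + 28*o/3 (y(o) = (o² + 25*o/3) + o = o² + 28*o/3)
y(D(1, -5))*j(-355) = (((-5 + 1)/(6 - 5))*(28 + 3*((-5 + 1)/(6 - 5)))/3)*(31 - 32*(-355)) = ((-4/1)*(28 + 3*(-4/1))/3)*(31 + 11360) = ((1*(-4))*(28 + 3*(1*(-4)))/3)*11391 = ((⅓)*(-4)*(28 + 3*(-4)))*11391 = ((⅓)*(-4)*(28 - 12))*11391 = ((⅓)*(-4)*16)*11391 = -64/3*11391 = -243008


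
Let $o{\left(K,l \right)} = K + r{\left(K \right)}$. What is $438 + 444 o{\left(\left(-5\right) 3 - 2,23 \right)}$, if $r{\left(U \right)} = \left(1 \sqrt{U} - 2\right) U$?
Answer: $7986 - 7548 i \sqrt{17} \approx 7986.0 - 31121.0 i$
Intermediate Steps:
$r{\left(U \right)} = U \left(-2 + \sqrt{U}\right)$ ($r{\left(U \right)} = \left(\sqrt{U} - 2\right) U = \left(-2 + \sqrt{U}\right) U = U \left(-2 + \sqrt{U}\right)$)
$o{\left(K,l \right)} = K^{\frac{3}{2}} - K$ ($o{\left(K,l \right)} = K + \left(K^{\frac{3}{2}} - 2 K\right) = K^{\frac{3}{2}} - K$)
$438 + 444 o{\left(\left(-5\right) 3 - 2,23 \right)} = 438 + 444 \left(\left(\left(-5\right) 3 - 2\right)^{\frac{3}{2}} - \left(\left(-5\right) 3 - 2\right)\right) = 438 + 444 \left(\left(-15 - 2\right)^{\frac{3}{2}} - \left(-15 - 2\right)\right) = 438 + 444 \left(\left(-17\right)^{\frac{3}{2}} - -17\right) = 438 + 444 \left(- 17 i \sqrt{17} + 17\right) = 438 + 444 \left(17 - 17 i \sqrt{17}\right) = 438 + \left(7548 - 7548 i \sqrt{17}\right) = 7986 - 7548 i \sqrt{17}$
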